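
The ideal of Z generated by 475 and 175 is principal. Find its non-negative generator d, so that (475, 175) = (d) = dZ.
In the PID Z, (a, b) is generated by gcd(a, b). Compute gcd(475, 175) with the extended Euclidean algorithm, tracking rows (r, s, t) with s·475 + t·175 = r:
  row A: (475, 1, 0)   [1·475 + 0·175 = 475]
  row B: (175, 0, 1)   [0·475 + 1·175 = 175]
  475 = 2·175 + 125   → row C = row A − 2·row B = (125, 1, −2)   [check: 1·475 − 2·175 = 125]
  175 = 1·125 + 50   → row D = row B − 1·row C = (50, −1, 3)   [check: −1·475 + 3·175 = 50]
  125 = 2·50 + 25   → row E = row C − 2·row D = (25, 3, −8)   [check: 3·475 − 8·175 = 25]
  50 = 2·25 + 0   → remainder 0, stop. gcd = 25 (last nonzero row E).
So gcd(475, 175) = 25, with Bézout identity 3·475 − 8·175 = 25. Containment (⊇): the Bézout identity exhibits 25 as an element of (475, 175), giving (25) ⊆ (475, 175). Containment (⊆): since 25 | 475 and 25 | 175 (475 = 25·19, 175 = 25·7), every Z-linear combination of 475 and 175 is divisible by 25, so (475, 175) ⊆ (25). Therefore (475, 175) = (25), d = 25.

Final answer: (475, 175) = (25); d = 25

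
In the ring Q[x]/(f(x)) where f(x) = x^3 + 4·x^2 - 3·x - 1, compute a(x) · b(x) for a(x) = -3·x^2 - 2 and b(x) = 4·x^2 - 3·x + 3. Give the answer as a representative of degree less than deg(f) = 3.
First multiply in Q[x] without reducing: a · b = -12·x^4 + 9·x^3 - 17·x^2 + 6·x - 6. Now divide by f(x) = x^3 + 4·x^2 - 3·x - 1, eliminating the leading term at each step:
  leading term -12·x^4: subtract (-12·x)·f(x) = -12·x^4 - 48·x^3 + 36·x^2 + 12·x, leaving 57·x^3 - 53·x^2 - 6·x - 6
  leading term 57·x^3: subtract (57)·f(x) = 57·x^3 + 228·x^2 - 171·x - 57, leaving -281·x^2 + 165·x + 51
The degree is now < 3, so this is the remainder. Hence a · b ≡ -281·x^2 + 165·x + 51 in Q[x]/(f).

Final answer: a · b ≡ -281·x^2 + 165·x + 51 (mod f(x))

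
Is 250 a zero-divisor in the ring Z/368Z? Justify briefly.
YES

gcd(250, 368) = 2 > 1, so 250 is not a unit in Z/368Z. In Z/nZ every nonzero non-unit is a zero-divisor: explicitly, take b = 368/gcd = 184 ≠ 0 (mod 368); then 250·184 = 46000 = 125·368, i.e. 250·184 ≡ 0 (mod 368). So 250 is a zero-divisor.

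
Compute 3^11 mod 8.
3

Use repeated squaring. Binary(11) = 1011. Walk through the bits of the exponent 11 left-to-right: at each bit after the leading one, square the running value, then multiply by 3 if the bit is 1 (always reducing mod 8):
  bit 1 = 1 (leading): start with 3.
  bit 2 = 0: square 3^2 = 9 ≡ 1 (mod 8).
  bit 3 = 1: square 1^2 = 1; bit is 1, so multiply 1·3 = 3 (mod 8).
  bit 4 = 1: square 3^2 = 9 ≡ 1; bit is 1, so multiply 1·3 = 3 (mod 8).
Final value: 3^11 ≡ 3 (mod 8).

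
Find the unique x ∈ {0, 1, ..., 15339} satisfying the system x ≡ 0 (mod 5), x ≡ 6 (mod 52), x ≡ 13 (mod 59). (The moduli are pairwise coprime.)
x ≡ 6090 (mod 15340); the representative in [0, 15340) is 6090

The moduli 5, 52, 59 are pairwise coprime, so by the CRT there is a unique solution mod 5·52·59 = 15340.
Solve by successive substitution. Start with x ≡ 0 (mod 5).
  Combine with x ≡ 6 (mod 52): write x = 5·t and require 5·t ≡ 6 (mod 52). Since 5^(−1) ≡ 21 (mod 52), t ≡ 21·6 ≡ 22 (mod 52). So x ≡ 5·22 = 110 (mod 260).
  Combine with x ≡ 13 (mod 59): write x = 110 + 260·t and require 110 + 260·t ≡ 13 (mod 59), i.e. 260·t ≡ 13 − 110 ≡ 21 (mod 59). Since 260^(−1) ≡ 32 (mod 59) (260 ≡ 24 (mod 59)), t ≡ 32·21 ≡ 23 (mod 59). So x ≡ 110 + 260·23 = 6090 (mod 15340).
Unique solution in [0, 15340): x = 6090.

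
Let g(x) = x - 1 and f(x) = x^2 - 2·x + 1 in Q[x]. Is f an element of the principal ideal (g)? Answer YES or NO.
YES

In Q[x] the ideal (g) consists of all multiples of g, so f ∈ (g) iff g | f, i.e. iff the remainder of f on division by g is 0. Divide f by g (g is monic, so eliminate the leading term of the running remainder at each step):
  leading term x^2: subtract (x)·g(x) = x^2 - x, leaving 1 - x
  leading term -x: subtract (-1)·g(x) = 1 - x, leaving 0
The remainder is 0, so f(x) = g(x) · h(x) with h(x) = x - 1. Hence g | f, i.e. f ∈ (g).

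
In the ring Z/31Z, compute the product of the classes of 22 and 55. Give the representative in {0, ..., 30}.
Reduce the factors first: 55 ≡ 24 (mod 31), so 22 · 55 ≡ 22 · 24 (mod 31). 22 · 24 = 528. Dividing by 31: 528 = 17·31 + 1. So (22 · 55) mod 31 = 1.

Final answer: 1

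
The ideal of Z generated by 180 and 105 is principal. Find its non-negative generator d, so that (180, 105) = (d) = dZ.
(180, 105) = (15); d = 15

In the PID Z, (a, b) is generated by gcd(a, b). Compute gcd(180, 105) with the extended Euclidean algorithm, tracking rows (r, s, t) with s·180 + t·105 = r:
  row A: (180, 1, 0)   [1·180 + 0·105 = 180]
  row B: (105, 0, 1)   [0·180 + 1·105 = 105]
  180 = 1·105 + 75   → row C = row A − 1·row B = (75, 1, −1)   [check: 1·180 − 1·105 = 75]
  105 = 1·75 + 30   → row D = row B − 1·row C = (30, −1, 2)   [check: −1·180 + 2·105 = 30]
  75 = 2·30 + 15   → row E = row C − 2·row D = (15, 3, −5)   [check: 3·180 − 5·105 = 15]
  30 = 2·15 + 0   → remainder 0, stop. gcd = 15 (last nonzero row E).
So gcd(180, 105) = 15, with Bézout identity 3·180 − 5·105 = 15. Containment (⊇): the Bézout identity exhibits 15 as an element of (180, 105), giving (15) ⊆ (180, 105). Containment (⊆): since 15 | 180 and 15 | 105 (180 = 15·12, 105 = 15·7), every Z-linear combination of 180 and 105 is divisible by 15, so (180, 105) ⊆ (15). Therefore (180, 105) = (15), d = 15.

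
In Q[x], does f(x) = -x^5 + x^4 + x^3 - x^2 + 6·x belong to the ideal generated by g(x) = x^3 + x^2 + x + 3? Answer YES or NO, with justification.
YES

In Q[x] the ideal (g) consists of all multiples of g, so f ∈ (g) iff g | f, i.e. iff the remainder of f on division by g is 0. Divide f by g (g is monic, so eliminate the leading term of the running remainder at each step):
  leading term -x^5: subtract (-x^2)·g(x) = -x^5 - x^4 - x^3 - 3·x^2, leaving 2·x^4 + 2·x^3 + 2·x^2 + 6·x
  leading term 2·x^4: subtract (2·x)·g(x) = 2·x^4 + 2·x^3 + 2·x^2 + 6·x, leaving 0
The remainder is 0, so f(x) = g(x) · h(x) with h(x) = -x^2 + 2·x. Hence g | f, i.e. f ∈ (g).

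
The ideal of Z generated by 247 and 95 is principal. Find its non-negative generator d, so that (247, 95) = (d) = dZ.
In the PID Z, (a, b) is generated by gcd(a, b). Compute gcd(247, 95) with the extended Euclidean algorithm, tracking rows (r, s, t) with s·247 + t·95 = r:
  row A: (247, 1, 0)   [1·247 + 0·95 = 247]
  row B: (95, 0, 1)   [0·247 + 1·95 = 95]
  247 = 2·95 + 57   → row C = row A − 2·row B = (57, 1, −2)   [check: 1·247 − 2·95 = 57]
  95 = 1·57 + 38   → row D = row B − 1·row C = (38, −1, 3)   [check: −1·247 + 3·95 = 38]
  57 = 1·38 + 19   → row E = row C − 1·row D = (19, 2, −5)   [check: 2·247 − 5·95 = 19]
  38 = 2·19 + 0   → remainder 0, stop. gcd = 19 (last nonzero row E).
So gcd(247, 95) = 19, with Bézout identity 2·247 − 5·95 = 19. Containment (⊇): the Bézout identity exhibits 19 as an element of (247, 95), giving (19) ⊆ (247, 95). Containment (⊆): since 19 | 247 and 19 | 95 (247 = 19·13, 95 = 19·5), every Z-linear combination of 247 and 95 is divisible by 19, so (247, 95) ⊆ (19). Therefore (247, 95) = (19), d = 19.

Final answer: (247, 95) = (19); d = 19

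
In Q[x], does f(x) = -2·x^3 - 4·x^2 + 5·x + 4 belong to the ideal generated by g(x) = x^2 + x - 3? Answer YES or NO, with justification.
NO

In Q[x] the ideal (g) consists of all multiples of g, so f ∈ (g) iff g | f, i.e. iff the remainder of f on division by g is 0. Divide f by g (g is monic, so eliminate the leading term of the running remainder at each step):
  leading term -2·x^3: subtract (-2·x)·g(x) = -2·x^3 - 2·x^2 + 6·x, leaving -2·x^2 - x + 4
  leading term -2·x^2: subtract (-2)·g(x) = -2·x^2 - 2·x + 6, leaving x - 2
The remainder r(x) = x - 2 ≠ 0 (and deg r < deg g), so g ∤ f, i.e. f ∉ (g).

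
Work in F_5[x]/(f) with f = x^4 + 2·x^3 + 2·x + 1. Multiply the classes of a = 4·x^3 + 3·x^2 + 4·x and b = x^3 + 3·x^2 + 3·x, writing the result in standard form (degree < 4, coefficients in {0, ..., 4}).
Multiply as integer polynomials: a · b = 4·x^6 + 15·x^5 + 25·x^4 + 21·x^3 + 12·x^2. Reducing coefficients mod 5: a · b ≡ 4·x^6 + x^3 + 2·x^2. Now divide by f(x) = x^4 + 2·x^3 + 2·x + 1 in F_5[x], eliminating the leading term at each step:
  leading term 4·x^6: subtract (4·x^2)·f(x) = 4·x^6 + 3·x^5 + 3·x^3 + 4·x^2, leaving 2·x^5 + 3·x^3 + 3·x^2 (coefficients mod 5)
  leading term 2·x^5: subtract (2·x)·f(x) = 2·x^5 + 4·x^4 + 4·x^2 + 2·x, leaving x^4 + 3·x^3 + 4·x^2 + 3·x (coefficients mod 5)
  leading term x^4: subtract (1)·f(x) = x^4 + 2·x^3 + 2·x + 1, leaving x^3 + 4·x^2 + x + 4 (coefficients mod 5)
The degree is now < 4, so this is the remainder. Hence a · b ≡ x^3 + 4·x^2 + x + 4 in F_5[x]/(f).

Final answer: a · b ≡ x^3 + 4·x^2 + x + 4 (mod f(x))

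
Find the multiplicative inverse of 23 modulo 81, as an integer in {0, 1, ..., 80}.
23^(−1) ≡ 74 (mod 81)

Apply the extended Euclidean algorithm to (81, 23), tracking rows (r, s, t) with s·81 + t·23 = r. Each division r_prev = q·r_cur + r_new produces the new row as (previous row) − q·(current row):
  row A: (81, 1, 0)   [1·81 + 0·23 = 81]
  row B: (23, 0, 1)   [0·81 + 1·23 = 23]
  81 = 3·23 + 12   → row C = row A − 3·row B = (12, 1, −3)   [check: 1·81 − 3·23 = 12]
  23 = 1·12 + 11   → row D = row B − 1·row C = (11, −1, 4)   [check: −1·81 + 4·23 = 11]
  12 = 1·11 + 1   → row E = row C − 1·row D = (1, 2, −7)   [check: 2·81 − 7·23 = 1]
  11 = 11·1 + 0   → remainder 0, stop. gcd = 1 (last nonzero row E).
The gcd is 1, so 23 is invertible mod 81. The last nonzero row gives 2·81 − 7·23 = 1, so t = −7. So 23^(−1) ≡ −7 ≡ 74 (mod 81). Verify: 23 · 74 = 1702 ≡ 1 (mod 81). ✓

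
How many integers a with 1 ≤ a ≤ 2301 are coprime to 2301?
The number of a ∈ {1, ..., 2301} with gcd(a, 2301) = 1 is by definition Euler's totient φ(2301). φ is multiplicative, with φ(p^e) = p^e − p^(e−1). Factorise 2301 = 3 · 13 · 59. Then
  φ(2301) = (3 − 1) · (13 − 1) · (59 − 1) = 2 · 12 · 58 = 1392.
So there are 1392 such integers.

Final answer: 1392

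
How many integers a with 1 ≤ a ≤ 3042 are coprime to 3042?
The number of a ∈ {1, ..., 3042} with gcd(a, 3042) = 1 is by definition Euler's totient φ(3042). φ is multiplicative, with φ(p^e) = p^e − p^(e−1). Factorise 3042 = 2 · 3^2 · 13^2. Then
  φ(3042) = (2 − 1) · (3^2 − 3^1) · (13^2 − 13^1) = 1 · 6 · 156 = 936.
So there are 936 such integers.

Final answer: 936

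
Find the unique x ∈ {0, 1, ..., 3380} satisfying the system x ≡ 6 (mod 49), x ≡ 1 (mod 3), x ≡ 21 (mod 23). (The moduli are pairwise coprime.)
x ≡ 1378 (mod 3381); the representative in [0, 3381) is 1378

The moduli 49, 3, 23 are pairwise coprime, so by the CRT there is a unique solution mod 49·3·23 = 3381.
Solve by successive substitution. Start with x ≡ 6 (mod 49).
  Combine with x ≡ 1 (mod 3): write x = 6 + 49·t and require 6 + 49·t ≡ 1 (mod 3), i.e. 49·t ≡ 1 − 6 ≡ 1 (mod 3). Since 49^(−1) ≡ 1 (mod 3) (49 ≡ 1 (mod 3)), t ≡ 1·1 ≡ 1 (mod 3). So x ≡ 6 + 49·1 = 55 (mod 147).
  Combine with x ≡ 21 (mod 23): write x = 55 + 147·t and require 55 + 147·t ≡ 21 (mod 23), i.e. 147·t ≡ 21 − 55 ≡ 12 (mod 23). Since 147^(−1) ≡ 18 (mod 23) (147 ≡ 9 (mod 23)), t ≡ 18·12 ≡ 9 (mod 23). So x ≡ 55 + 147·9 = 1378 (mod 3381).
Unique solution in [0, 3381): x = 1378.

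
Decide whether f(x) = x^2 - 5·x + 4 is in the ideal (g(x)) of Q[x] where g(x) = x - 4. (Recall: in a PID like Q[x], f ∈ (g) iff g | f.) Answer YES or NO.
In Q[x] the ideal (g) consists of all multiples of g, so f ∈ (g) iff g | f, i.e. iff the remainder of f on division by g is 0. Divide f by g (g is monic, so eliminate the leading term of the running remainder at each step):
  leading term x^2: subtract (x)·g(x) = x^2 - 4·x, leaving 4 - x
  leading term -x: subtract (-1)·g(x) = 4 - x, leaving 0
The remainder is 0, so f(x) = g(x) · h(x) with h(x) = x - 1. Hence g | f, i.e. f ∈ (g).

Final answer: YES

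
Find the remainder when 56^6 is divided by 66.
Use repeated squaring. Binary(6) = 110. Walk through the bits of the exponent 6 left-to-right: at each bit after the leading one, square the running value, then multiply by 56 if the bit is 1 (always reducing mod 66):
  bit 1 = 1 (leading): start with 56.
  bit 2 = 1: square 56^2 = 3136 ≡ 34; bit is 1, so multiply 34·56 = 1904 ≡ 56 (mod 66).
  bit 3 = 0: square 56^2 = 3136 ≡ 34 (mod 66).
Final value: 56^6 ≡ 34 (mod 66).

Final answer: 34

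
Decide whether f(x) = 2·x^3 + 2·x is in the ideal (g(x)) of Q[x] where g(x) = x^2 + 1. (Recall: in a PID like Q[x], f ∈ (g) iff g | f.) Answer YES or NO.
YES

In Q[x] the ideal (g) consists of all multiples of g, so f ∈ (g) iff g | f, i.e. iff the remainder of f on division by g is 0. Divide f by g (g is monic, so eliminate the leading term of the running remainder at each step):
  leading term 2·x^3: subtract (2·x)·g(x) = 2·x^3 + 2·x, leaving 0
The remainder is 0, so f(x) = g(x) · h(x) with h(x) = 2·x. Hence g | f, i.e. f ∈ (g).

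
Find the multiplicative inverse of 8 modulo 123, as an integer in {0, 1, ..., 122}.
Apply the extended Euclidean algorithm to (123, 8), tracking rows (r, s, t) with s·123 + t·8 = r. Each division r_prev = q·r_cur + r_new produces the new row as (previous row) − q·(current row):
  row A: (123, 1, 0)   [1·123 + 0·8 = 123]
  row B: (8, 0, 1)   [0·123 + 1·8 = 8]
  123 = 15·8 + 3   → row C = row A − 15·row B = (3, 1, −15)   [check: 1·123 − 15·8 = 3]
  8 = 2·3 + 2   → row D = row B − 2·row C = (2, −2, 31)   [check: −2·123 + 31·8 = 2]
  3 = 1·2 + 1   → row E = row C − 1·row D = (1, 3, −46)   [check: 3·123 − 46·8 = 1]
  2 = 2·1 + 0   → remainder 0, stop. gcd = 1 (last nonzero row E).
The gcd is 1, so 8 is invertible mod 123. The last nonzero row gives 3·123 − 46·8 = 1, so t = −46. So 8^(−1) ≡ −46 ≡ 77 (mod 123). Verify: 8 · 77 = 616 ≡ 1 (mod 123). ✓

Final answer: 8^(−1) ≡ 77 (mod 123)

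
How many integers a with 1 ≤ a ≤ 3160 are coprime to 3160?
The number of a ∈ {1, ..., 3160} with gcd(a, 3160) = 1 is by definition Euler's totient φ(3160). φ is multiplicative, with φ(p^e) = p^e − p^(e−1). Factorise 3160 = 2^3 · 5 · 79. Then
  φ(3160) = (2^3 − 2^2) · (5 − 1) · (79 − 1) = 4 · 4 · 78 = 1248.
So there are 1248 such integers.

Final answer: 1248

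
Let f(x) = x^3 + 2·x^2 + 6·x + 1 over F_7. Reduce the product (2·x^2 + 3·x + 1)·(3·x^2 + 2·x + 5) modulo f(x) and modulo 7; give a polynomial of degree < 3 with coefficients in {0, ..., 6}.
a · b ≡ 2·x^2 + 5·x + 4 (mod f(x))

Multiply as integer polynomials: a · b = 6·x^4 + 13·x^3 + 19·x^2 + 17·x + 5. Reducing coefficients mod 7: a · b ≡ 6·x^4 + 6·x^3 + 5·x^2 + 3·x + 5. Now divide by f(x) = x^3 + 2·x^2 + 6·x + 1 in F_7[x], eliminating the leading term at each step:
  leading term 6·x^4: subtract (6·x)·f(x) = 6·x^4 + 5·x^3 + x^2 + 6·x, leaving x^3 + 4·x^2 + 4·x + 5 (coefficients mod 7)
  leading term x^3: subtract (1)·f(x) = x^3 + 2·x^2 + 6·x + 1, leaving 2·x^2 + 5·x + 4 (coefficients mod 7)
The degree is now < 3, so this is the remainder. Hence a · b ≡ 2·x^2 + 5·x + 4 in F_7[x]/(f).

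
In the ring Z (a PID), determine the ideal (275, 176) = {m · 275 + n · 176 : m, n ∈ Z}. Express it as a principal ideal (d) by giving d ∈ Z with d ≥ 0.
(275, 176) = (11); d = 11

In the PID Z, (a, b) is generated by gcd(a, b). Compute gcd(275, 176) with the extended Euclidean algorithm, tracking rows (r, s, t) with s·275 + t·176 = r:
  row A: (275, 1, 0)   [1·275 + 0·176 = 275]
  row B: (176, 0, 1)   [0·275 + 1·176 = 176]
  275 = 1·176 + 99   → row C = row A − 1·row B = (99, 1, −1)   [check: 1·275 − 1·176 = 99]
  176 = 1·99 + 77   → row D = row B − 1·row C = (77, −1, 2)   [check: −1·275 + 2·176 = 77]
  99 = 1·77 + 22   → row E = row C − 1·row D = (22, 2, −3)   [check: 2·275 − 3·176 = 22]
  77 = 3·22 + 11   → row F = row D − 3·row E = (11, −7, 11)   [check: −7·275 + 11·176 = 11]
  22 = 2·11 + 0   → remainder 0, stop. gcd = 11 (last nonzero row F).
So gcd(275, 176) = 11, with Bézout identity −7·275 + 11·176 = 11. Containment (⊇): the Bézout identity exhibits 11 as an element of (275, 176), giving (11) ⊆ (275, 176). Containment (⊆): since 11 | 275 and 11 | 176 (275 = 11·25, 176 = 11·16), every Z-linear combination of 275 and 176 is divisible by 11, so (275, 176) ⊆ (11). Therefore (275, 176) = (11), d = 11.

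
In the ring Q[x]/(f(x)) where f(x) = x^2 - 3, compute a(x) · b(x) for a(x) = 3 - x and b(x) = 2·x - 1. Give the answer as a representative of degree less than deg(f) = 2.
First multiply in Q[x] without reducing: a · b = -2·x^2 + 7·x - 3. Now divide by f(x) = x^2 - 3, eliminating the leading term at each step:
  leading term -2·x^2: subtract (-2)·f(x) = 6 - 2·x^2, leaving 7·x - 9
The degree is now < 2, so this is the remainder. Hence a · b ≡ 7·x - 9 in Q[x]/(f).

Final answer: a · b ≡ 7·x - 9 (mod f(x))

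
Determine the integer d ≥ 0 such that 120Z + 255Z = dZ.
(120, 255) = (15); d = 15

In the PID Z, (a, b) is generated by gcd(a, b). Compute gcd(255, 120) with the extended Euclidean algorithm, tracking rows (r, s, t) with s·255 + t·120 = r:
  row A: (255, 1, 0)   [1·255 + 0·120 = 255]
  row B: (120, 0, 1)   [0·255 + 1·120 = 120]
  255 = 2·120 + 15   → row C = row A − 2·row B = (15, 1, −2)   [check: 1·255 − 2·120 = 15]
  120 = 8·15 + 0   → remainder 0, stop. gcd = 15 (last nonzero row C).
So gcd(120, 255) = 15, with Bézout identity 1·255 − 2·120 = 15. Containment (⊇): the Bézout identity exhibits 15 as an element of (120, 255), giving (15) ⊆ (120, 255). Containment (⊆): since 15 | 120 and 15 | 255 (120 = 15·8, 255 = 15·17), every Z-linear combination of 120 and 255 is divisible by 15, so (120, 255) ⊆ (15). Therefore (120, 255) = (15), d = 15.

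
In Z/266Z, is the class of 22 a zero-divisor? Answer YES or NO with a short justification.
gcd(22, 266) = 2 > 1, so 22 is not a unit in Z/266Z. In Z/nZ every nonzero non-unit is a zero-divisor: explicitly, take b = 266/gcd = 133 ≠ 0 (mod 266); then 22·133 = 2926 = 11·266, i.e. 22·133 ≡ 0 (mod 266). So 22 is a zero-divisor.

Final answer: YES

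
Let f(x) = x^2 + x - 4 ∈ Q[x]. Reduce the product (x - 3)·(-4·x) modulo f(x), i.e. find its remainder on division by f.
a · b ≡ 16·x - 16 (mod f(x))

First multiply in Q[x] without reducing: a · b = -4·x^2 + 12·x. Now divide by f(x) = x^2 + x - 4, eliminating the leading term at each step:
  leading term -4·x^2: subtract (-4)·f(x) = -4·x^2 - 4·x + 16, leaving 16·x - 16
The degree is now < 2, so this is the remainder. Hence a · b ≡ 16·x - 16 in Q[x]/(f).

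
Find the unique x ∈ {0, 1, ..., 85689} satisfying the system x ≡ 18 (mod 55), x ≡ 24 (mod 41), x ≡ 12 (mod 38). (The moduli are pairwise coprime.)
x ≡ 32578 (mod 85690); the representative in [0, 85690) is 32578

The moduli 55, 41, 38 are pairwise coprime, so by the CRT there is a unique solution mod 55·41·38 = 85690.
Solve by successive substitution. Start with x ≡ 18 (mod 55).
  Combine with x ≡ 24 (mod 41): write x = 18 + 55·t and require 18 + 55·t ≡ 24 (mod 41), i.e. 55·t ≡ 24 − 18 ≡ 6 (mod 41). Since 55^(−1) ≡ 3 (mod 41) (55 ≡ 14 (mod 41)), t ≡ 3·6 ≡ 18 (mod 41). So x ≡ 18 + 55·18 = 1008 (mod 2255).
  Combine with x ≡ 12 (mod 38): write x = 1008 + 2255·t and require 1008 + 2255·t ≡ 12 (mod 38), i.e. 2255·t ≡ 12 − 1008 ≡ 30 (mod 38). Since 2255^(−1) ≡ 3 (mod 38) (2255 ≡ 13 (mod 38)), t ≡ 3·30 ≡ 14 (mod 38). So x ≡ 1008 + 2255·14 = 32578 (mod 85690).
Unique solution in [0, 85690): x = 32578.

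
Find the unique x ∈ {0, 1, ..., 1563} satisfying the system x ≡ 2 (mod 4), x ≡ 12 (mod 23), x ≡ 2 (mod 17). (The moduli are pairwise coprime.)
The moduli 4, 23, 17 are pairwise coprime, so by the CRT there is a unique solution mod 4·23·17 = 1564.
Solve by successive substitution. Start with x ≡ 2 (mod 4).
  Combine with x ≡ 12 (mod 23): write x = 2 + 4·t and require 2 + 4·t ≡ 12 (mod 23), i.e. 4·t ≡ 12 − 2 ≡ 10 (mod 23). Since 4^(−1) ≡ 6 (mod 23), t ≡ 6·10 ≡ 14 (mod 23). So x ≡ 2 + 4·14 = 58 (mod 92).
  Combine with x ≡ 2 (mod 17): write x = 58 + 92·t and require 58 + 92·t ≡ 2 (mod 17), i.e. 92·t ≡ 2 − 58 ≡ 12 (mod 17). Since 92^(−1) ≡ 5 (mod 17) (92 ≡ 7 (mod 17)), t ≡ 5·12 ≡ 9 (mod 17). So x ≡ 58 + 92·9 = 886 (mod 1564).
Unique solution in [0, 1564): x = 886.

Final answer: x ≡ 886 (mod 1564); the representative in [0, 1564) is 886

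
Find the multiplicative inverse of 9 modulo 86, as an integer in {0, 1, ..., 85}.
9^(−1) ≡ 67 (mod 86)

Apply the extended Euclidean algorithm to (86, 9), tracking rows (r, s, t) with s·86 + t·9 = r. Each division r_prev = q·r_cur + r_new produces the new row as (previous row) − q·(current row):
  row A: (86, 1, 0)   [1·86 + 0·9 = 86]
  row B: (9, 0, 1)   [0·86 + 1·9 = 9]
  86 = 9·9 + 5   → row C = row A − 9·row B = (5, 1, −9)   [check: 1·86 − 9·9 = 5]
  9 = 1·5 + 4   → row D = row B − 1·row C = (4, −1, 10)   [check: −1·86 + 10·9 = 4]
  5 = 1·4 + 1   → row E = row C − 1·row D = (1, 2, −19)   [check: 2·86 − 19·9 = 1]
  4 = 4·1 + 0   → remainder 0, stop. gcd = 1 (last nonzero row E).
The gcd is 1, so 9 is invertible mod 86. The last nonzero row gives 2·86 − 19·9 = 1, so t = −19. So 9^(−1) ≡ −19 ≡ 67 (mod 86). Verify: 9 · 67 = 603 ≡ 1 (mod 86). ✓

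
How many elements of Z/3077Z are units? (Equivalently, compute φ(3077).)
An element a ∈ Z/3077Z is a unit iff gcd(a, 3077) = 1, so the number of units is φ(3077). φ is multiplicative, with φ(p^e) = p^e − p^(e−1). Factorise 3077 = 17 · 181. Then
  φ(3077) = (17 − 1) · (181 − 1) = 16 · 180 = 2880.

Final answer: Z/3077Z has φ(3077) = 2880 units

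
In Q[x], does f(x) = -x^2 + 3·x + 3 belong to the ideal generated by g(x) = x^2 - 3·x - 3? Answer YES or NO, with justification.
YES

In Q[x] the ideal (g) consists of all multiples of g, so f ∈ (g) iff g | f, i.e. iff the remainder of f on division by g is 0. Divide f by g (g is monic, so eliminate the leading term of the running remainder at each step):
  leading term -x^2: subtract (-1)·g(x) = -x^2 + 3·x + 3, leaving 0
The remainder is 0, so f(x) = g(x) · h(x) with h(x) = -1. Hence g | f, i.e. f ∈ (g).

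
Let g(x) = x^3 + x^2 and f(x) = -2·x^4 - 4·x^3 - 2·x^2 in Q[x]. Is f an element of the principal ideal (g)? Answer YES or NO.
In Q[x] the ideal (g) consists of all multiples of g, so f ∈ (g) iff g | f, i.e. iff the remainder of f on division by g is 0. Divide f by g (g is monic, so eliminate the leading term of the running remainder at each step):
  leading term -2·x^4: subtract (-2·x)·g(x) = -2·x^4 - 2·x^3, leaving -2·x^3 - 2·x^2
  leading term -2·x^3: subtract (-2)·g(x) = -2·x^3 - 2·x^2, leaving 0
The remainder is 0, so f(x) = g(x) · h(x) with h(x) = -2·x - 2. Hence g | f, i.e. f ∈ (g).

Final answer: YES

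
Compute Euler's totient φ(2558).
φ(2558) = 1278

φ is multiplicative, with φ(p^e) = p^e − p^(e−1). Factorise 2558 = 2 · 1279. Then
  φ(2558) = (2 − 1) · (1279 − 1) = 1 · 1278 = 1278.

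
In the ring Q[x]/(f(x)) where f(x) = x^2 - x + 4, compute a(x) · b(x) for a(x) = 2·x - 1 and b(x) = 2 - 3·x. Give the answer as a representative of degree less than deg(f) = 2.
First multiply in Q[x] without reducing: a · b = -6·x^2 + 7·x - 2. Now divide by f(x) = x^2 - x + 4, eliminating the leading term at each step:
  leading term -6·x^2: subtract (-6)·f(x) = -6·x^2 + 6·x - 24, leaving x + 22
The degree is now < 2, so this is the remainder. Hence a · b ≡ x + 22 in Q[x]/(f).

Final answer: a · b ≡ x + 22 (mod f(x))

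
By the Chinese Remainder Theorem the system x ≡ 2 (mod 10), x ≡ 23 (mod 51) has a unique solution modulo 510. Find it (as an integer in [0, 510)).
x ≡ 482 (mod 510); the representative in [0, 510) is 482

The moduli 10, 51 are pairwise coprime, so by the CRT there is a unique solution mod 10·51 = 510.
Solve by successive substitution. Start with x ≡ 2 (mod 10).
  Combine with x ≡ 23 (mod 51): write x = 2 + 10·t and require 2 + 10·t ≡ 23 (mod 51), i.e. 10·t ≡ 23 − 2 ≡ 21 (mod 51). Since 10^(−1) ≡ 46 (mod 51), t ≡ 46·21 ≡ 48 (mod 51). So x ≡ 2 + 10·48 = 482 (mod 510).
Unique solution in [0, 510): x = 482.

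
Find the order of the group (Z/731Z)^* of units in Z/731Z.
(Z/731Z)^* consists of the classes a with gcd(a, 731) = 1, so its order is φ(731). φ is multiplicative, with φ(p^e) = p^e − p^(e−1). Factorise 731 = 17 · 43. Then
  φ(731) = (17 − 1) · (43 − 1) = 16 · 42 = 672.
Thus |(Z/731Z)^*| = 672.

Final answer: |(Z/731Z)^*| = 672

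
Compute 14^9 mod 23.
21

Use repeated squaring. Binary(9) = 1001. Walk through the bits of the exponent 9 left-to-right: at each bit after the leading one, square the running value, then multiply by 14 if the bit is 1 (always reducing mod 23):
  bit 1 = 1 (leading): start with 14.
  bit 2 = 0: square 14^2 = 196 ≡ 12 (mod 23).
  bit 3 = 0: square 12^2 = 144 ≡ 6 (mod 23).
  bit 4 = 1: square 6^2 = 36 ≡ 13; bit is 1, so multiply 13·14 = 182 ≡ 21 (mod 23).
Final value: 14^9 ≡ 21 (mod 23).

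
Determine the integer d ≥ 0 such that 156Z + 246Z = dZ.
In the PID Z, (a, b) is generated by gcd(a, b). Compute gcd(246, 156) with the extended Euclidean algorithm, tracking rows (r, s, t) with s·246 + t·156 = r:
  row A: (246, 1, 0)   [1·246 + 0·156 = 246]
  row B: (156, 0, 1)   [0·246 + 1·156 = 156]
  246 = 1·156 + 90   → row C = row A − 1·row B = (90, 1, −1)   [check: 1·246 − 1·156 = 90]
  156 = 1·90 + 66   → row D = row B − 1·row C = (66, −1, 2)   [check: −1·246 + 2·156 = 66]
  90 = 1·66 + 24   → row E = row C − 1·row D = (24, 2, −3)   [check: 2·246 − 3·156 = 24]
  66 = 2·24 + 18   → row F = row D − 2·row E = (18, −5, 8)   [check: −5·246 + 8·156 = 18]
  24 = 1·18 + 6   → row G = row E − 1·row F = (6, 7, −11)   [check: 7·246 − 11·156 = 6]
  18 = 3·6 + 0   → remainder 0, stop. gcd = 6 (last nonzero row G).
So gcd(156, 246) = 6, with Bézout identity 7·246 − 11·156 = 6. Containment (⊇): the Bézout identity exhibits 6 as an element of (156, 246), giving (6) ⊆ (156, 246). Containment (⊆): since 6 | 156 and 6 | 246 (156 = 6·26, 246 = 6·41), every Z-linear combination of 156 and 246 is divisible by 6, so (156, 246) ⊆ (6). Therefore (156, 246) = (6), d = 6.

Final answer: (156, 246) = (6); d = 6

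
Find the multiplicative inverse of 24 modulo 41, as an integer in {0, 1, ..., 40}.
Apply the extended Euclidean algorithm to (41, 24), tracking rows (r, s, t) with s·41 + t·24 = r. Each division r_prev = q·r_cur + r_new produces the new row as (previous row) − q·(current row):
  row A: (41, 1, 0)   [1·41 + 0·24 = 41]
  row B: (24, 0, 1)   [0·41 + 1·24 = 24]
  41 = 1·24 + 17   → row C = row A − 1·row B = (17, 1, −1)   [check: 1·41 − 1·24 = 17]
  24 = 1·17 + 7   → row D = row B − 1·row C = (7, −1, 2)   [check: −1·41 + 2·24 = 7]
  17 = 2·7 + 3   → row E = row C − 2·row D = (3, 3, −5)   [check: 3·41 − 5·24 = 3]
  7 = 2·3 + 1   → row F = row D − 2·row E = (1, −7, 12)   [check: −7·41 + 12·24 = 1]
  3 = 3·1 + 0   → remainder 0, stop. gcd = 1 (last nonzero row F).
The gcd is 1, so 24 is invertible mod 41. The last nonzero row gives −7·41 + 12·24 = 1, so t = 12. So 24^(−1) ≡ 12 (mod 41). Verify: 24 · 12 = 288 ≡ 1 (mod 41). ✓

Final answer: 24^(−1) ≡ 12 (mod 41)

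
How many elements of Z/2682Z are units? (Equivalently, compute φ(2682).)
Z/2682Z has φ(2682) = 888 units

An element a ∈ Z/2682Z is a unit iff gcd(a, 2682) = 1, so the number of units is φ(2682). φ is multiplicative, with φ(p^e) = p^e − p^(e−1). Factorise 2682 = 2 · 3^2 · 149. Then
  φ(2682) = (2 − 1) · (3^2 − 3^1) · (149 − 1) = 1 · 6 · 148 = 888.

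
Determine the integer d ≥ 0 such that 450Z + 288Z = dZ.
In the PID Z, (a, b) is generated by gcd(a, b). Compute gcd(450, 288) with the extended Euclidean algorithm, tracking rows (r, s, t) with s·450 + t·288 = r:
  row A: (450, 1, 0)   [1·450 + 0·288 = 450]
  row B: (288, 0, 1)   [0·450 + 1·288 = 288]
  450 = 1·288 + 162   → row C = row A − 1·row B = (162, 1, −1)   [check: 1·450 − 1·288 = 162]
  288 = 1·162 + 126   → row D = row B − 1·row C = (126, −1, 2)   [check: −1·450 + 2·288 = 126]
  162 = 1·126 + 36   → row E = row C − 1·row D = (36, 2, −3)   [check: 2·450 − 3·288 = 36]
  126 = 3·36 + 18   → row F = row D − 3·row E = (18, −7, 11)   [check: −7·450 + 11·288 = 18]
  36 = 2·18 + 0   → remainder 0, stop. gcd = 18 (last nonzero row F).
So gcd(450, 288) = 18, with Bézout identity −7·450 + 11·288 = 18. Containment (⊇): the Bézout identity exhibits 18 as an element of (450, 288), giving (18) ⊆ (450, 288). Containment (⊆): since 18 | 450 and 18 | 288 (450 = 18·25, 288 = 18·16), every Z-linear combination of 450 and 288 is divisible by 18, so (450, 288) ⊆ (18). Therefore (450, 288) = (18), d = 18.

Final answer: (450, 288) = (18); d = 18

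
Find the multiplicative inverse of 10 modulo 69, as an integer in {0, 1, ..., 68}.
10^(−1) ≡ 7 (mod 69)

Apply the extended Euclidean algorithm to (69, 10), tracking rows (r, s, t) with s·69 + t·10 = r. Each division r_prev = q·r_cur + r_new produces the new row as (previous row) − q·(current row):
  row A: (69, 1, 0)   [1·69 + 0·10 = 69]
  row B: (10, 0, 1)   [0·69 + 1·10 = 10]
  69 = 6·10 + 9   → row C = row A − 6·row B = (9, 1, −6)   [check: 1·69 − 6·10 = 9]
  10 = 1·9 + 1   → row D = row B − 1·row C = (1, −1, 7)   [check: −1·69 + 7·10 = 1]
  9 = 9·1 + 0   → remainder 0, stop. gcd = 1 (last nonzero row D).
The gcd is 1, so 10 is invertible mod 69. The last nonzero row gives −1·69 + 7·10 = 1, so t = 7. So 10^(−1) ≡ 7 (mod 69). Verify: 10 · 7 = 70 ≡ 1 (mod 69). ✓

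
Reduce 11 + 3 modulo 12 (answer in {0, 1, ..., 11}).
Both summands are already reduced mod 12. 11 + 3 = 14; 14 = 1·12 + 2, so (11 + 3) mod 12 = 2.

Final answer: 2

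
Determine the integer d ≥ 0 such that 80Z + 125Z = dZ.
(80, 125) = (5); d = 5

In the PID Z, (a, b) is generated by gcd(a, b). Compute gcd(125, 80) with the extended Euclidean algorithm, tracking rows (r, s, t) with s·125 + t·80 = r:
  row A: (125, 1, 0)   [1·125 + 0·80 = 125]
  row B: (80, 0, 1)   [0·125 + 1·80 = 80]
  125 = 1·80 + 45   → row C = row A − 1·row B = (45, 1, −1)   [check: 1·125 − 1·80 = 45]
  80 = 1·45 + 35   → row D = row B − 1·row C = (35, −1, 2)   [check: −1·125 + 2·80 = 35]
  45 = 1·35 + 10   → row E = row C − 1·row D = (10, 2, −3)   [check: 2·125 − 3·80 = 10]
  35 = 3·10 + 5   → row F = row D − 3·row E = (5, −7, 11)   [check: −7·125 + 11·80 = 5]
  10 = 2·5 + 0   → remainder 0, stop. gcd = 5 (last nonzero row F).
So gcd(80, 125) = 5, with Bézout identity −7·125 + 11·80 = 5. Containment (⊇): the Bézout identity exhibits 5 as an element of (80, 125), giving (5) ⊆ (80, 125). Containment (⊆): since 5 | 80 and 5 | 125 (80 = 5·16, 125 = 5·25), every Z-linear combination of 80 and 125 is divisible by 5, so (80, 125) ⊆ (5). Therefore (80, 125) = (5), d = 5.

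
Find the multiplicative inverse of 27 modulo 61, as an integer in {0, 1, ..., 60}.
Apply the extended Euclidean algorithm to (61, 27), tracking rows (r, s, t) with s·61 + t·27 = r. Each division r_prev = q·r_cur + r_new produces the new row as (previous row) − q·(current row):
  row A: (61, 1, 0)   [1·61 + 0·27 = 61]
  row B: (27, 0, 1)   [0·61 + 1·27 = 27]
  61 = 2·27 + 7   → row C = row A − 2·row B = (7, 1, −2)   [check: 1·61 − 2·27 = 7]
  27 = 3·7 + 6   → row D = row B − 3·row C = (6, −3, 7)   [check: −3·61 + 7·27 = 6]
  7 = 1·6 + 1   → row E = row C − 1·row D = (1, 4, −9)   [check: 4·61 − 9·27 = 1]
  6 = 6·1 + 0   → remainder 0, stop. gcd = 1 (last nonzero row E).
The gcd is 1, so 27 is invertible mod 61. The last nonzero row gives 4·61 − 9·27 = 1, so t = −9. So 27^(−1) ≡ −9 ≡ 52 (mod 61). Verify: 27 · 52 = 1404 ≡ 1 (mod 61). ✓

Final answer: 27^(−1) ≡ 52 (mod 61)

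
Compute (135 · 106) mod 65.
Reduce the factors first: 135 ≡ 5, 106 ≡ 41 (mod 65), so 135 · 106 ≡ 5 · 41 (mod 65). 5 · 41 = 205. Dividing by 65: 205 = 3·65 + 10. So (135 · 106) mod 65 = 10.

Final answer: 10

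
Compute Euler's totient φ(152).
φ is multiplicative, with φ(p^e) = p^e − p^(e−1). Factorise 152 = 2^3 · 19. Then
  φ(152) = (2^3 − 2^2) · (19 − 1) = 4 · 18 = 72.

Final answer: φ(152) = 72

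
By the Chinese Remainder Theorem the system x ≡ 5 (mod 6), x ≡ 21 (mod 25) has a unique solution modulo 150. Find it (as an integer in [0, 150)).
x ≡ 71 (mod 150); the representative in [0, 150) is 71

The moduli 6, 25 are pairwise coprime, so by the CRT there is a unique solution mod 6·25 = 150.
Solve by successive substitution. Start with x ≡ 5 (mod 6).
  Combine with x ≡ 21 (mod 25): write x = 5 + 6·t and require 5 + 6·t ≡ 21 (mod 25), i.e. 6·t ≡ 21 − 5 ≡ 16 (mod 25). Since 6^(−1) ≡ 21 (mod 25), t ≡ 21·16 ≡ 11 (mod 25). So x ≡ 5 + 6·11 = 71 (mod 150).
Unique solution in [0, 150): x = 71.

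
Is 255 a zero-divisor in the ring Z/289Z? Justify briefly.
gcd(255, 289) = 17 > 1, so 255 is not a unit in Z/289Z. In Z/nZ every nonzero non-unit is a zero-divisor: explicitly, take b = 289/gcd = 17 ≠ 0 (mod 289); then 255·17 = 4335 = 15·289, i.e. 255·17 ≡ 0 (mod 289). So 255 is a zero-divisor.

Final answer: YES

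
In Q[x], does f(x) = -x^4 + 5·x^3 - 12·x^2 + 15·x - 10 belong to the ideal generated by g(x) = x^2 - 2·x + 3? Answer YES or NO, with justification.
NO

In Q[x] the ideal (g) consists of all multiples of g, so f ∈ (g) iff g | f, i.e. iff the remainder of f on division by g is 0. Divide f by g (g is monic, so eliminate the leading term of the running remainder at each step):
  leading term -x^4: subtract (-x^2)·g(x) = -x^4 + 2·x^3 - 3·x^2, leaving 3·x^3 - 9·x^2 + 15·x - 10
  leading term 3·x^3: subtract (3·x)·g(x) = 3·x^3 - 6·x^2 + 9·x, leaving -3·x^2 + 6·x - 10
  leading term -3·x^2: subtract (-3)·g(x) = -3·x^2 + 6·x - 9, leaving -1
The remainder r(x) = -1 ≠ 0 (and deg r < deg g), so g ∤ f, i.e. f ∉ (g).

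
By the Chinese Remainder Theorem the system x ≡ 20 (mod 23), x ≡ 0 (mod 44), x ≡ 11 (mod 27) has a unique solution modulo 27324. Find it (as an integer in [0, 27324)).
The moduli 23, 44, 27 are pairwise coprime, so by the CRT there is a unique solution mod 23·44·27 = 27324.
Solve by successive substitution. Start with x ≡ 20 (mod 23).
  Combine with x ≡ 0 (mod 44): write x = 20 + 23·t and require 20 + 23·t ≡ 0 (mod 44), i.e. 23·t ≡ 0 − 20 ≡ 24 (mod 44). Since 23^(−1) ≡ 23 (mod 44), t ≡ 23·24 ≡ 24 (mod 44). So x ≡ 20 + 23·24 = 572 (mod 1012).
  Combine with x ≡ 11 (mod 27): write x = 572 + 1012·t and require 572 + 1012·t ≡ 11 (mod 27), i.e. 1012·t ≡ 11 − 572 ≡ 6 (mod 27). Since 1012^(−1) ≡ 25 (mod 27) (1012 ≡ 13 (mod 27)), t ≡ 25·6 ≡ 15 (mod 27). So x ≡ 572 + 1012·15 = 15752 (mod 27324).
Unique solution in [0, 27324): x = 15752.

Final answer: x ≡ 15752 (mod 27324); the representative in [0, 27324) is 15752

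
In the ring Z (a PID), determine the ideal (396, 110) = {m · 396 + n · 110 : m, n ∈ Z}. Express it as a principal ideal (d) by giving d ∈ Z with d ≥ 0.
(396, 110) = (22); d = 22

In the PID Z, (a, b) is generated by gcd(a, b). Compute gcd(396, 110) with the extended Euclidean algorithm, tracking rows (r, s, t) with s·396 + t·110 = r:
  row A: (396, 1, 0)   [1·396 + 0·110 = 396]
  row B: (110, 0, 1)   [0·396 + 1·110 = 110]
  396 = 3·110 + 66   → row C = row A − 3·row B = (66, 1, −3)   [check: 1·396 − 3·110 = 66]
  110 = 1·66 + 44   → row D = row B − 1·row C = (44, −1, 4)   [check: −1·396 + 4·110 = 44]
  66 = 1·44 + 22   → row E = row C − 1·row D = (22, 2, −7)   [check: 2·396 − 7·110 = 22]
  44 = 2·22 + 0   → remainder 0, stop. gcd = 22 (last nonzero row E).
So gcd(396, 110) = 22, with Bézout identity 2·396 − 7·110 = 22. Containment (⊇): the Bézout identity exhibits 22 as an element of (396, 110), giving (22) ⊆ (396, 110). Containment (⊆): since 22 | 396 and 22 | 110 (396 = 22·18, 110 = 22·5), every Z-linear combination of 396 and 110 is divisible by 22, so (396, 110) ⊆ (22). Therefore (396, 110) = (22), d = 22.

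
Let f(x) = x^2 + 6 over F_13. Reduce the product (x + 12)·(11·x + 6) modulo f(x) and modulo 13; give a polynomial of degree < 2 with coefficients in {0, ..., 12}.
a · b ≡ 8·x + 6 (mod f(x))

Multiply as integer polynomials: a · b = 11·x^2 + 138·x + 72. Reducing coefficients mod 13: a · b ≡ 11·x^2 + 8·x + 7. Now divide by f(x) = x^2 + 6 in F_13[x], eliminating the leading term at each step:
  leading term 11·x^2: subtract (11)·f(x) = 11·x^2 + 1, leaving 8·x + 6 (coefficients mod 13)
The degree is now < 2, so this is the remainder. Hence a · b ≡ 8·x + 6 in F_13[x]/(f).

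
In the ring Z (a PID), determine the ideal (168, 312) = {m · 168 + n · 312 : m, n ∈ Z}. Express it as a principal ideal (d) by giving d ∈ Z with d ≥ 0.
In the PID Z, (a, b) is generated by gcd(a, b). Compute gcd(312, 168) with the extended Euclidean algorithm, tracking rows (r, s, t) with s·312 + t·168 = r:
  row A: (312, 1, 0)   [1·312 + 0·168 = 312]
  row B: (168, 0, 1)   [0·312 + 1·168 = 168]
  312 = 1·168 + 144   → row C = row A − 1·row B = (144, 1, −1)   [check: 1·312 − 1·168 = 144]
  168 = 1·144 + 24   → row D = row B − 1·row C = (24, −1, 2)   [check: −1·312 + 2·168 = 24]
  144 = 6·24 + 0   → remainder 0, stop. gcd = 24 (last nonzero row D).
So gcd(168, 312) = 24, with Bézout identity −1·312 + 2·168 = 24. Containment (⊇): the Bézout identity exhibits 24 as an element of (168, 312), giving (24) ⊆ (168, 312). Containment (⊆): since 24 | 168 and 24 | 312 (168 = 24·7, 312 = 24·13), every Z-linear combination of 168 and 312 is divisible by 24, so (168, 312) ⊆ (24). Therefore (168, 312) = (24), d = 24.

Final answer: (168, 312) = (24); d = 24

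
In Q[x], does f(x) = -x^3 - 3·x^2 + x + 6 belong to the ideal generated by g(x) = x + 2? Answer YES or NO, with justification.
In Q[x] the ideal (g) consists of all multiples of g, so f ∈ (g) iff g | f, i.e. iff the remainder of f on division by g is 0. Divide f by g (g is monic, so eliminate the leading term of the running remainder at each step):
  leading term -x^3: subtract (-x^2)·g(x) = -x^3 - 2·x^2, leaving -x^2 + x + 6
  leading term -x^2: subtract (-x)·g(x) = -x^2 - 2·x, leaving 3·x + 6
  leading term 3·x: subtract (3)·g(x) = 3·x + 6, leaving 0
The remainder is 0, so f(x) = g(x) · h(x) with h(x) = -x^2 - x + 3. Hence g | f, i.e. f ∈ (g).

Final answer: YES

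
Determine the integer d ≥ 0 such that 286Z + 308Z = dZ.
In the PID Z, (a, b) is generated by gcd(a, b). Compute gcd(308, 286) with the extended Euclidean algorithm, tracking rows (r, s, t) with s·308 + t·286 = r:
  row A: (308, 1, 0)   [1·308 + 0·286 = 308]
  row B: (286, 0, 1)   [0·308 + 1·286 = 286]
  308 = 1·286 + 22   → row C = row A − 1·row B = (22, 1, −1)   [check: 1·308 − 1·286 = 22]
  286 = 13·22 + 0   → remainder 0, stop. gcd = 22 (last nonzero row C).
So gcd(286, 308) = 22, with Bézout identity 1·308 − 1·286 = 22. Containment (⊇): the Bézout identity exhibits 22 as an element of (286, 308), giving (22) ⊆ (286, 308). Containment (⊆): since 22 | 286 and 22 | 308 (286 = 22·13, 308 = 22·14), every Z-linear combination of 286 and 308 is divisible by 22, so (286, 308) ⊆ (22). Therefore (286, 308) = (22), d = 22.

Final answer: (286, 308) = (22); d = 22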